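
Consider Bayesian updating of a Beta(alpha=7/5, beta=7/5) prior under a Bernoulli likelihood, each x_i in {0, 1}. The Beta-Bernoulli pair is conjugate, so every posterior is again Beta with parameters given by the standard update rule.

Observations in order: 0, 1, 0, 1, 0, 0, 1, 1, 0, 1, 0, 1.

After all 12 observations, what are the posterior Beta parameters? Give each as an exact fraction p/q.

obs 1: x=0 → posterior Beta(7/5, 12/5)
obs 2: x=1 → posterior Beta(12/5, 12/5)
obs 3: x=0 → posterior Beta(12/5, 17/5)
obs 4: x=1 → posterior Beta(17/5, 17/5)
obs 5: x=0 → posterior Beta(17/5, 22/5)
obs 6: x=0 → posterior Beta(17/5, 27/5)
obs 7: x=1 → posterior Beta(22/5, 27/5)
obs 8: x=1 → posterior Beta(27/5, 27/5)
obs 9: x=0 → posterior Beta(27/5, 32/5)
obs 10: x=1 → posterior Beta(32/5, 32/5)
obs 11: x=0 → posterior Beta(32/5, 37/5)
obs 12: x=1 → posterior Beta(37/5, 37/5)

alpha=37/5, beta=37/5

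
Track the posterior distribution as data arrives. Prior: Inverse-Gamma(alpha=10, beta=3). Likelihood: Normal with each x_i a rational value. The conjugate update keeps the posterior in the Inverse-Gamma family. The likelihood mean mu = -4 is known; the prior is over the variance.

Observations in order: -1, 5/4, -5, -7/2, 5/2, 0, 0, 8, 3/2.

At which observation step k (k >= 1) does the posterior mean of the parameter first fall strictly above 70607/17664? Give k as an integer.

k = 6

obs 1: x=-1 → posterior Inverse-Gamma(21/2, 15/2)
obs 2: x=5/4 → posterior Inverse-Gamma(11, 681/32)
obs 3: x=-5 → posterior Inverse-Gamma(23/2, 697/32)
obs 4: x=-7/2 → posterior Inverse-Gamma(12, 701/32)
obs 5: x=5/2 → posterior Inverse-Gamma(25/2, 1377/32)
obs 6: x=0 → posterior Inverse-Gamma(13, 1633/32)
obs 7: x=0 → posterior Inverse-Gamma(27/2, 1889/32)
obs 8: x=8 → posterior Inverse-Gamma(14, 4193/32)
obs 9: x=3/2 → posterior Inverse-Gamma(29/2, 4677/32)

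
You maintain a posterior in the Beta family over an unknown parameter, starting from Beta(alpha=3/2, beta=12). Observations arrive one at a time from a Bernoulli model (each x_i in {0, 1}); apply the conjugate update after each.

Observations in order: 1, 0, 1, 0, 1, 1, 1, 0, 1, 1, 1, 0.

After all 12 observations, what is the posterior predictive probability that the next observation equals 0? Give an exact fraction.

obs 1: x=1 → posterior Beta(5/2, 12)
obs 2: x=0 → posterior Beta(5/2, 13)
obs 3: x=1 → posterior Beta(7/2, 13)
obs 4: x=0 → posterior Beta(7/2, 14)
obs 5: x=1 → posterior Beta(9/2, 14)
obs 6: x=1 → posterior Beta(11/2, 14)
obs 7: x=1 → posterior Beta(13/2, 14)
obs 8: x=0 → posterior Beta(13/2, 15)
obs 9: x=1 → posterior Beta(15/2, 15)
obs 10: x=1 → posterior Beta(17/2, 15)
obs 11: x=1 → posterior Beta(19/2, 15)
obs 12: x=0 → posterior Beta(19/2, 16)

32/51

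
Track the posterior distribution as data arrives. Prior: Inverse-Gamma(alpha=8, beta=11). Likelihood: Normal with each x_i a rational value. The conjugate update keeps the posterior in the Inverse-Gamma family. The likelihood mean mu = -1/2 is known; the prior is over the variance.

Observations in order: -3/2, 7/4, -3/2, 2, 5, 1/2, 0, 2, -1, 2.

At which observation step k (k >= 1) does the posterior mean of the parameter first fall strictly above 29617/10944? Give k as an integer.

obs 1: x=-3/2 → posterior Inverse-Gamma(17/2, 23/2)
obs 2: x=7/4 → posterior Inverse-Gamma(9, 449/32)
obs 3: x=-3/2 → posterior Inverse-Gamma(19/2, 465/32)
obs 4: x=2 → posterior Inverse-Gamma(10, 565/32)
obs 5: x=5 → posterior Inverse-Gamma(21/2, 1049/32)
obs 6: x=1/2 → posterior Inverse-Gamma(11, 1065/32)
obs 7: x=0 → posterior Inverse-Gamma(23/2, 1069/32)
obs 8: x=2 → posterior Inverse-Gamma(12, 1169/32)
obs 9: x=-1 → posterior Inverse-Gamma(25/2, 1173/32)
obs 10: x=2 → posterior Inverse-Gamma(13, 1273/32)

k = 5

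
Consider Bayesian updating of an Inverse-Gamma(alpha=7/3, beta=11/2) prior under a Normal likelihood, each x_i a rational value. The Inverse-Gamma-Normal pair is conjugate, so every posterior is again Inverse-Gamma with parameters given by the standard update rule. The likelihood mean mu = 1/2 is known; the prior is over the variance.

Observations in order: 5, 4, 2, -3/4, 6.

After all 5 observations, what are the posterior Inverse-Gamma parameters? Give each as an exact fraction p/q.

obs 1: x=5 → posterior Inverse-Gamma(17/6, 125/8)
obs 2: x=4 → posterior Inverse-Gamma(10/3, 87/4)
obs 3: x=2 → posterior Inverse-Gamma(23/6, 183/8)
obs 4: x=-3/4 → posterior Inverse-Gamma(13/3, 757/32)
obs 5: x=6 → posterior Inverse-Gamma(29/6, 1241/32)

alpha=29/6, beta=1241/32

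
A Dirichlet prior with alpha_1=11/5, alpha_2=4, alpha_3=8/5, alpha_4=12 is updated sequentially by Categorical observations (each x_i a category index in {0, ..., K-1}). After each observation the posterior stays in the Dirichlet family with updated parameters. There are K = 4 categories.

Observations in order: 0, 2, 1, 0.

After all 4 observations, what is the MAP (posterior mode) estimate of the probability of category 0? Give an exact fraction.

16/99

obs 1: x=0 → posterior Dirichlet(16/5, 4, 8/5, 12)
obs 2: x=2 → posterior Dirichlet(16/5, 4, 13/5, 12)
obs 3: x=1 → posterior Dirichlet(16/5, 5, 13/5, 12)
obs 4: x=0 → posterior Dirichlet(21/5, 5, 13/5, 12)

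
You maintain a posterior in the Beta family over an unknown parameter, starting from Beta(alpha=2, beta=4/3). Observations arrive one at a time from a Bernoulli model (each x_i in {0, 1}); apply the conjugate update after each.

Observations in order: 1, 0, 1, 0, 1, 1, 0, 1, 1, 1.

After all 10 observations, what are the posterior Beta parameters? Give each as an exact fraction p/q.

obs 1: x=1 → posterior Beta(3, 4/3)
obs 2: x=0 → posterior Beta(3, 7/3)
obs 3: x=1 → posterior Beta(4, 7/3)
obs 4: x=0 → posterior Beta(4, 10/3)
obs 5: x=1 → posterior Beta(5, 10/3)
obs 6: x=1 → posterior Beta(6, 10/3)
obs 7: x=0 → posterior Beta(6, 13/3)
obs 8: x=1 → posterior Beta(7, 13/3)
obs 9: x=1 → posterior Beta(8, 13/3)
obs 10: x=1 → posterior Beta(9, 13/3)

alpha=9, beta=13/3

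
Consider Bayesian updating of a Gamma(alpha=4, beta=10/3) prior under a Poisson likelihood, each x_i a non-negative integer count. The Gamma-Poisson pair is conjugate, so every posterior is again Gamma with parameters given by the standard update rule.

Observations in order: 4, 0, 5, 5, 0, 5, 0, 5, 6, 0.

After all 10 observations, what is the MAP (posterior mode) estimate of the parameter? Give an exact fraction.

99/40

obs 1: x=4 → posterior Gamma(8, 13/3)
obs 2: x=0 → posterior Gamma(8, 16/3)
obs 3: x=5 → posterior Gamma(13, 19/3)
obs 4: x=5 → posterior Gamma(18, 22/3)
obs 5: x=0 → posterior Gamma(18, 25/3)
obs 6: x=5 → posterior Gamma(23, 28/3)
obs 7: x=0 → posterior Gamma(23, 31/3)
obs 8: x=5 → posterior Gamma(28, 34/3)
obs 9: x=6 → posterior Gamma(34, 37/3)
obs 10: x=0 → posterior Gamma(34, 40/3)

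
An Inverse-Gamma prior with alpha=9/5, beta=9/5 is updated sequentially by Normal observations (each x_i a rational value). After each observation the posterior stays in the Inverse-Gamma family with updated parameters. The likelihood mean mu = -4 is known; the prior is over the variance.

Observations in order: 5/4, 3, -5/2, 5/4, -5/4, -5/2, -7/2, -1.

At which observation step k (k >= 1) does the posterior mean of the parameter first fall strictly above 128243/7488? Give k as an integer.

obs 1: x=5/4 → posterior Inverse-Gamma(23/10, 2493/160)
obs 2: x=3 → posterior Inverse-Gamma(14/5, 6413/160)
obs 3: x=-5/2 → posterior Inverse-Gamma(33/10, 6593/160)
obs 4: x=5/4 → posterior Inverse-Gamma(19/5, 4399/80)
obs 5: x=-5/4 → posterior Inverse-Gamma(43/10, 9403/160)
obs 6: x=-5/2 → posterior Inverse-Gamma(24/5, 9583/160)
obs 7: x=-7/2 → posterior Inverse-Gamma(53/10, 9603/160)
obs 8: x=-1 → posterior Inverse-Gamma(29/5, 10323/160)

k = 2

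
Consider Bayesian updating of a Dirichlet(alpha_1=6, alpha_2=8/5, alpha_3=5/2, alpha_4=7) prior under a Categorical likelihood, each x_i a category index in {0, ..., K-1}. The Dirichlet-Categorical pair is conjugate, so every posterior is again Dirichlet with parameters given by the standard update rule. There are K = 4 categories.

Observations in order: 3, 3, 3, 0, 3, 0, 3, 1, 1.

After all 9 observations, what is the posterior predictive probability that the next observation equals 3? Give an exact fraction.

40/87

obs 1: x=3 → posterior Dirichlet(6, 8/5, 5/2, 8)
obs 2: x=3 → posterior Dirichlet(6, 8/5, 5/2, 9)
obs 3: x=3 → posterior Dirichlet(6, 8/5, 5/2, 10)
obs 4: x=0 → posterior Dirichlet(7, 8/5, 5/2, 10)
obs 5: x=3 → posterior Dirichlet(7, 8/5, 5/2, 11)
obs 6: x=0 → posterior Dirichlet(8, 8/5, 5/2, 11)
obs 7: x=3 → posterior Dirichlet(8, 8/5, 5/2, 12)
obs 8: x=1 → posterior Dirichlet(8, 13/5, 5/2, 12)
obs 9: x=1 → posterior Dirichlet(8, 18/5, 5/2, 12)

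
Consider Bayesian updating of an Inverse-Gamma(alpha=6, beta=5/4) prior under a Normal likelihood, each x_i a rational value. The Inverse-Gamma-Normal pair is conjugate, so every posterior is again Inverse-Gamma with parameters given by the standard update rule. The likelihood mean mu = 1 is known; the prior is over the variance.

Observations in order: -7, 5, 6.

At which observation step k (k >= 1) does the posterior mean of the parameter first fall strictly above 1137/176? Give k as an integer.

obs 1: x=-7 → posterior Inverse-Gamma(13/2, 133/4)
obs 2: x=5 → posterior Inverse-Gamma(7, 165/4)
obs 3: x=6 → posterior Inverse-Gamma(15/2, 215/4)

k = 2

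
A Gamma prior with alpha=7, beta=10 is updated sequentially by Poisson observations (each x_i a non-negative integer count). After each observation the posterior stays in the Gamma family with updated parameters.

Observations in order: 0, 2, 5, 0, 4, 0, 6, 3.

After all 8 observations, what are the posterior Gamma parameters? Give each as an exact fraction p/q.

obs 1: x=0 → posterior Gamma(7, 11)
obs 2: x=2 → posterior Gamma(9, 12)
obs 3: x=5 → posterior Gamma(14, 13)
obs 4: x=0 → posterior Gamma(14, 14)
obs 5: x=4 → posterior Gamma(18, 15)
obs 6: x=0 → posterior Gamma(18, 16)
obs 7: x=6 → posterior Gamma(24, 17)
obs 8: x=3 → posterior Gamma(27, 18)

alpha=27, beta=18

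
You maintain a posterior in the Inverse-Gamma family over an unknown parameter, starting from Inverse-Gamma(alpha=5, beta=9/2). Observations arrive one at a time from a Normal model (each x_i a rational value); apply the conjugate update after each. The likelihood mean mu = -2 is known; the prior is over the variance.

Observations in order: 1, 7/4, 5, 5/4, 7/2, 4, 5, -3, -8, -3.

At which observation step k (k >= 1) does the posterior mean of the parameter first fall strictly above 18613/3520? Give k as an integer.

k = 3

obs 1: x=1 → posterior Inverse-Gamma(11/2, 9)
obs 2: x=7/4 → posterior Inverse-Gamma(6, 513/32)
obs 3: x=5 → posterior Inverse-Gamma(13/2, 1297/32)
obs 4: x=5/4 → posterior Inverse-Gamma(7, 733/16)
obs 5: x=7/2 → posterior Inverse-Gamma(15/2, 975/16)
obs 6: x=4 → posterior Inverse-Gamma(8, 1263/16)
obs 7: x=5 → posterior Inverse-Gamma(17/2, 1655/16)
obs 8: x=-3 → posterior Inverse-Gamma(9, 1663/16)
obs 9: x=-8 → posterior Inverse-Gamma(19/2, 1951/16)
obs 10: x=-3 → posterior Inverse-Gamma(10, 1959/16)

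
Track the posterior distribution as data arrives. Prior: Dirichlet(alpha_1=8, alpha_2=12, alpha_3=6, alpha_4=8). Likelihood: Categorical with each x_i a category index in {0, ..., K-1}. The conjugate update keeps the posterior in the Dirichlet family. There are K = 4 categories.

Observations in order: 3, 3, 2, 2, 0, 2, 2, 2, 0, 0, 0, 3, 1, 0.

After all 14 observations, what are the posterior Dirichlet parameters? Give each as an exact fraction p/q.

obs 1: x=3 → posterior Dirichlet(8, 12, 6, 9)
obs 2: x=3 → posterior Dirichlet(8, 12, 6, 10)
obs 3: x=2 → posterior Dirichlet(8, 12, 7, 10)
obs 4: x=2 → posterior Dirichlet(8, 12, 8, 10)
obs 5: x=0 → posterior Dirichlet(9, 12, 8, 10)
obs 6: x=2 → posterior Dirichlet(9, 12, 9, 10)
obs 7: x=2 → posterior Dirichlet(9, 12, 10, 10)
obs 8: x=2 → posterior Dirichlet(9, 12, 11, 10)
obs 9: x=0 → posterior Dirichlet(10, 12, 11, 10)
obs 10: x=0 → posterior Dirichlet(11, 12, 11, 10)
obs 11: x=0 → posterior Dirichlet(12, 12, 11, 10)
obs 12: x=3 → posterior Dirichlet(12, 12, 11, 11)
obs 13: x=1 → posterior Dirichlet(12, 13, 11, 11)
obs 14: x=0 → posterior Dirichlet(13, 13, 11, 11)

alpha_1=13, alpha_2=13, alpha_3=11, alpha_4=11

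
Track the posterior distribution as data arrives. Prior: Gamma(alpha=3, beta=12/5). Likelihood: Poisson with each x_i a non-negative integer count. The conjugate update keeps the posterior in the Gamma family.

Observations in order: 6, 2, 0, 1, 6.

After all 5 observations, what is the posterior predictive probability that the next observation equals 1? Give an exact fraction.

84450269052816503749767179645/385890433698104056962694250496

obs 1: x=6 → posterior Gamma(9, 17/5)
obs 2: x=2 → posterior Gamma(11, 22/5)
obs 3: x=0 → posterior Gamma(11, 27/5)
obs 4: x=1 → posterior Gamma(12, 32/5)
obs 5: x=6 → posterior Gamma(18, 37/5)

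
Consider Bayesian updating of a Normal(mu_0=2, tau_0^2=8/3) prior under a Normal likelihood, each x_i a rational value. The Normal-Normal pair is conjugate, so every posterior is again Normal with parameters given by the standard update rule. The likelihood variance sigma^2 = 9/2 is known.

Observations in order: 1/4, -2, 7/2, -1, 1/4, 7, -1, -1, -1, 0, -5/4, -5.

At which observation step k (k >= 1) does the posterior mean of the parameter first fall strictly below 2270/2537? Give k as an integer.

obs 1: x=1/4 → posterior Normal(58/43, 72/43)
obs 2: x=-2 → posterior Normal(26/59, 72/59)
obs 3: x=7/2 → posterior Normal(82/75, 24/25)
obs 4: x=-1 → posterior Normal(66/91, 72/91)
obs 5: x=1/4 → posterior Normal(70/107, 72/107)
obs 6: x=7 → posterior Normal(182/123, 24/41)
obs 7: x=-1 → posterior Normal(166/139, 72/139)
obs 8: x=-1 → posterior Normal(30/31, 72/155)
obs 9: x=-1 → posterior Normal(134/171, 8/19)
obs 10: x=0 → posterior Normal(134/187, 72/187)
obs 11: x=-5/4 → posterior Normal(114/203, 72/203)
obs 12: x=-5 → posterior Normal(34/219, 24/73)

k = 2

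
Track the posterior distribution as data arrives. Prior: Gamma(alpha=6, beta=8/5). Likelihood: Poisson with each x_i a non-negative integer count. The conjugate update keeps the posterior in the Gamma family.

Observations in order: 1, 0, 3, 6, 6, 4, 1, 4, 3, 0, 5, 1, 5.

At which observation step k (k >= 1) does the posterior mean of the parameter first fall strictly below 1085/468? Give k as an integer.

obs 1: x=1 → posterior Gamma(7, 13/5)
obs 2: x=0 → posterior Gamma(7, 18/5)
obs 3: x=3 → posterior Gamma(10, 23/5)
obs 4: x=6 → posterior Gamma(16, 28/5)
obs 5: x=6 → posterior Gamma(22, 33/5)
obs 6: x=4 → posterior Gamma(26, 38/5)
obs 7: x=1 → posterior Gamma(27, 43/5)
obs 8: x=4 → posterior Gamma(31, 48/5)
obs 9: x=3 → posterior Gamma(34, 53/5)
obs 10: x=0 → posterior Gamma(34, 58/5)
obs 11: x=5 → posterior Gamma(39, 63/5)
obs 12: x=1 → posterior Gamma(40, 68/5)
obs 13: x=5 → posterior Gamma(45, 73/5)

k = 2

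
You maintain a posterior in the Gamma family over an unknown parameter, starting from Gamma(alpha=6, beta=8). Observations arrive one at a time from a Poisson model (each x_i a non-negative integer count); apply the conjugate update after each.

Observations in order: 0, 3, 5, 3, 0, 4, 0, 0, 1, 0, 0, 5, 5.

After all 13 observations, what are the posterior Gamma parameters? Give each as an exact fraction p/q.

alpha=32, beta=21

obs 1: x=0 → posterior Gamma(6, 9)
obs 2: x=3 → posterior Gamma(9, 10)
obs 3: x=5 → posterior Gamma(14, 11)
obs 4: x=3 → posterior Gamma(17, 12)
obs 5: x=0 → posterior Gamma(17, 13)
obs 6: x=4 → posterior Gamma(21, 14)
obs 7: x=0 → posterior Gamma(21, 15)
obs 8: x=0 → posterior Gamma(21, 16)
obs 9: x=1 → posterior Gamma(22, 17)
obs 10: x=0 → posterior Gamma(22, 18)
obs 11: x=0 → posterior Gamma(22, 19)
obs 12: x=5 → posterior Gamma(27, 20)
obs 13: x=5 → posterior Gamma(32, 21)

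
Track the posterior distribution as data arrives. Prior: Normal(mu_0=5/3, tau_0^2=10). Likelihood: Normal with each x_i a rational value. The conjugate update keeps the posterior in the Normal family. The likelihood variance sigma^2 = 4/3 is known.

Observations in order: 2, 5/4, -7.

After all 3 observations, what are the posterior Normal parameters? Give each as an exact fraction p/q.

mu_0=-635/564, tau_0^2=20/47

obs 1: x=2 → posterior Normal(100/51, 20/17)
obs 2: x=5/4 → posterior Normal(625/384, 5/8)
obs 3: x=-7 → posterior Normal(-635/564, 20/47)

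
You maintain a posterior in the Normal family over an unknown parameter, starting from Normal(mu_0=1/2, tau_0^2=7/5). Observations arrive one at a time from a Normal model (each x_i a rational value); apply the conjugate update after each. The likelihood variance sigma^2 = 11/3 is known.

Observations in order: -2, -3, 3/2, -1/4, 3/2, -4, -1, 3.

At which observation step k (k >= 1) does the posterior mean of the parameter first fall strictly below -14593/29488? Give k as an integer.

obs 1: x=-2 → posterior Normal(-29/152, 77/76)
obs 2: x=-3 → posterior Normal(-155/194, 77/97)
obs 3: x=3/2 → posterior Normal(-23/59, 77/118)
obs 4: x=-1/4 → posterior Normal(-205/556, 77/139)
obs 5: x=3/2 → posterior Normal(-79/640, 77/160)
obs 6: x=-4 → posterior Normal(-415/724, 77/181)
obs 7: x=-1 → posterior Normal(-499/808, 77/202)
obs 8: x=3 → posterior Normal(-247/892, 77/223)

k = 2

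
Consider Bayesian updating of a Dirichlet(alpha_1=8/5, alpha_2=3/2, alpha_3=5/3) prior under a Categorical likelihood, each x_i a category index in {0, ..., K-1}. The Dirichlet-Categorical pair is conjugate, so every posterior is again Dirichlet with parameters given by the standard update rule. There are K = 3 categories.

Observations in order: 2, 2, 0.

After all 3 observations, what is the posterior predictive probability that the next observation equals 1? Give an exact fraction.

45/233

obs 1: x=2 → posterior Dirichlet(8/5, 3/2, 8/3)
obs 2: x=2 → posterior Dirichlet(8/5, 3/2, 11/3)
obs 3: x=0 → posterior Dirichlet(13/5, 3/2, 11/3)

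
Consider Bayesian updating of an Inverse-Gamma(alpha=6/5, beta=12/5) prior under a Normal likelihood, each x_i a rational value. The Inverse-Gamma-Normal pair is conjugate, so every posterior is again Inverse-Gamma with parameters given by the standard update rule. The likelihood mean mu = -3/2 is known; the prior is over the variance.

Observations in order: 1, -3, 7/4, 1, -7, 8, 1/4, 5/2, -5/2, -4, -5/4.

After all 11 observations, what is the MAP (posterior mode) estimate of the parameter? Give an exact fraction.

obs 1: x=1 → posterior Inverse-Gamma(17/10, 221/40)
obs 2: x=-3 → posterior Inverse-Gamma(11/5, 133/20)
obs 3: x=7/4 → posterior Inverse-Gamma(27/10, 1909/160)
obs 4: x=1 → posterior Inverse-Gamma(16/5, 2409/160)
obs 5: x=-7 → posterior Inverse-Gamma(37/10, 4829/160)
obs 6: x=8 → posterior Inverse-Gamma(21/5, 12049/160)
obs 7: x=1/4 → posterior Inverse-Gamma(47/10, 6147/80)
obs 8: x=5/2 → posterior Inverse-Gamma(26/5, 6787/80)
obs 9: x=-5/2 → posterior Inverse-Gamma(57/10, 6827/80)
obs 10: x=-4 → posterior Inverse-Gamma(31/5, 7077/80)
obs 11: x=-5/4 → posterior Inverse-Gamma(67/10, 14159/160)

14159/1232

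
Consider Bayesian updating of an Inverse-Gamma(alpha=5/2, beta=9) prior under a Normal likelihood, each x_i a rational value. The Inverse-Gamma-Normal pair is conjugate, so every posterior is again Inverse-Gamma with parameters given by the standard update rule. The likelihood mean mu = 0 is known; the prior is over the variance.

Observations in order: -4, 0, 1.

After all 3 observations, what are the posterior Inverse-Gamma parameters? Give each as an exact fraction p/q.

obs 1: x=-4 → posterior Inverse-Gamma(3, 17)
obs 2: x=0 → posterior Inverse-Gamma(7/2, 17)
obs 3: x=1 → posterior Inverse-Gamma(4, 35/2)

alpha=4, beta=35/2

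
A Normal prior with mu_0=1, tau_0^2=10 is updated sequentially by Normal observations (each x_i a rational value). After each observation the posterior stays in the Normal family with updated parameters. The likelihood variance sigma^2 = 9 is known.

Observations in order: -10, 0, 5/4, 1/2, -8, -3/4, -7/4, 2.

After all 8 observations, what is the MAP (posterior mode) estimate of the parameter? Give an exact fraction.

obs 1: x=-10 → posterior Normal(-91/19, 90/19)
obs 2: x=0 → posterior Normal(-91/29, 90/29)
obs 3: x=5/4 → posterior Normal(-157/78, 30/13)
obs 4: x=1/2 → posterior Normal(-3/2, 90/49)
obs 5: x=-8 → posterior Normal(-307/118, 90/59)
obs 6: x=-3/4 → posterior Normal(-7/3, 30/23)
obs 7: x=-7/4 → posterior Normal(-357/158, 90/79)
obs 8: x=2 → posterior Normal(-317/178, 90/89)

-317/178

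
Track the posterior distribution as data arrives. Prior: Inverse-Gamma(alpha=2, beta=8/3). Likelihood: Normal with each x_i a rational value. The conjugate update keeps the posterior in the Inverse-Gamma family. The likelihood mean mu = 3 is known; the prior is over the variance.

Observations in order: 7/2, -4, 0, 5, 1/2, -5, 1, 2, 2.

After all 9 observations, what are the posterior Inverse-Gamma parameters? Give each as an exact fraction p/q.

alpha=13/2, beta=863/12

obs 1: x=7/2 → posterior Inverse-Gamma(5/2, 67/24)
obs 2: x=-4 → posterior Inverse-Gamma(3, 655/24)
obs 3: x=0 → posterior Inverse-Gamma(7/2, 763/24)
obs 4: x=5 → posterior Inverse-Gamma(4, 811/24)
obs 5: x=1/2 → posterior Inverse-Gamma(9/2, 443/12)
obs 6: x=-5 → posterior Inverse-Gamma(5, 827/12)
obs 7: x=1 → posterior Inverse-Gamma(11/2, 851/12)
obs 8: x=2 → posterior Inverse-Gamma(6, 857/12)
obs 9: x=2 → posterior Inverse-Gamma(13/2, 863/12)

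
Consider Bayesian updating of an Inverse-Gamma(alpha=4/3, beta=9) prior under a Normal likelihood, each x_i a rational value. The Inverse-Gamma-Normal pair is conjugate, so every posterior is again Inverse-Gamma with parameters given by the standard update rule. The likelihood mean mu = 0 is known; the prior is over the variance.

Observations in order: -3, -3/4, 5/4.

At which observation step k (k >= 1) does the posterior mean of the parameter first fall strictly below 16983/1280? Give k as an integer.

obs 1: x=-3 → posterior Inverse-Gamma(11/6, 27/2)
obs 2: x=-3/4 → posterior Inverse-Gamma(7/3, 441/32)
obs 3: x=5/4 → posterior Inverse-Gamma(17/6, 233/16)

k = 2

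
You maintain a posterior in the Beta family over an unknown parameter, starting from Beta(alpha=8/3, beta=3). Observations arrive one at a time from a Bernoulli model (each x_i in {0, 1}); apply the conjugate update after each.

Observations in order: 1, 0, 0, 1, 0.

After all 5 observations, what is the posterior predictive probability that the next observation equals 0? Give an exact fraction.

9/16

obs 1: x=1 → posterior Beta(11/3, 3)
obs 2: x=0 → posterior Beta(11/3, 4)
obs 3: x=0 → posterior Beta(11/3, 5)
obs 4: x=1 → posterior Beta(14/3, 5)
obs 5: x=0 → posterior Beta(14/3, 6)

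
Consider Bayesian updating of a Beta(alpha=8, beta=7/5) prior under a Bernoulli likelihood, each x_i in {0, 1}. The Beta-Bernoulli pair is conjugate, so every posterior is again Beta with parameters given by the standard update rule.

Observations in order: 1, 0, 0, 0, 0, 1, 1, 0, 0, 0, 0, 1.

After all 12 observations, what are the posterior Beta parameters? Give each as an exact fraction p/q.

alpha=12, beta=47/5

obs 1: x=1 → posterior Beta(9, 7/5)
obs 2: x=0 → posterior Beta(9, 12/5)
obs 3: x=0 → posterior Beta(9, 17/5)
obs 4: x=0 → posterior Beta(9, 22/5)
obs 5: x=0 → posterior Beta(9, 27/5)
obs 6: x=1 → posterior Beta(10, 27/5)
obs 7: x=1 → posterior Beta(11, 27/5)
obs 8: x=0 → posterior Beta(11, 32/5)
obs 9: x=0 → posterior Beta(11, 37/5)
obs 10: x=0 → posterior Beta(11, 42/5)
obs 11: x=0 → posterior Beta(11, 47/5)
obs 12: x=1 → posterior Beta(12, 47/5)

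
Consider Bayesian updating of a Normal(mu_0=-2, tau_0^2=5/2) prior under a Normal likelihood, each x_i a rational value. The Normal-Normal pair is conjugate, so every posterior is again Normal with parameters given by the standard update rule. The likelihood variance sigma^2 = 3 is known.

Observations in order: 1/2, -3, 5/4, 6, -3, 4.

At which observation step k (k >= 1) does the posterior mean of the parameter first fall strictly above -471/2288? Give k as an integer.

k = 4

obs 1: x=1/2 → posterior Normal(-19/22, 15/11)
obs 2: x=-3 → posterior Normal(-49/32, 15/16)
obs 3: x=5/4 → posterior Normal(-73/84, 5/7)
obs 4: x=6 → posterior Normal(47/104, 15/26)
obs 5: x=-3 → posterior Normal(-13/124, 15/31)
obs 6: x=4 → posterior Normal(67/144, 5/12)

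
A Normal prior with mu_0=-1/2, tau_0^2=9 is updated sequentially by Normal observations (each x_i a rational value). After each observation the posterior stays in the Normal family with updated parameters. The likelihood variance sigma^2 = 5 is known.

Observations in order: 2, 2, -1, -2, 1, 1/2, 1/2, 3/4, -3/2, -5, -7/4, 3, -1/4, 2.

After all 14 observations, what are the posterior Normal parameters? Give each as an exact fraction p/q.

mu_0=-1/524, tau_0^2=45/131

obs 1: x=2 → posterior Normal(31/28, 45/14)
obs 2: x=2 → posterior Normal(67/46, 45/23)
obs 3: x=-1 → posterior Normal(49/64, 45/32)
obs 4: x=-2 → posterior Normal(13/82, 45/41)
obs 5: x=1 → posterior Normal(31/100, 9/10)
obs 6: x=1/2 → posterior Normal(20/59, 45/59)
obs 7: x=1/2 → posterior Normal(49/136, 45/68)
obs 8: x=3/4 → posterior Normal(125/308, 45/77)
obs 9: x=-3/2 → posterior Normal(71/344, 45/86)
obs 10: x=-5 → posterior Normal(-109/380, 9/19)
obs 11: x=-7/4 → posterior Normal(-43/104, 45/104)
obs 12: x=3 → posterior Normal(-16/113, 45/113)
obs 13: x=-1/4 → posterior Normal(-73/488, 45/122)
obs 14: x=2 → posterior Normal(-1/524, 45/131)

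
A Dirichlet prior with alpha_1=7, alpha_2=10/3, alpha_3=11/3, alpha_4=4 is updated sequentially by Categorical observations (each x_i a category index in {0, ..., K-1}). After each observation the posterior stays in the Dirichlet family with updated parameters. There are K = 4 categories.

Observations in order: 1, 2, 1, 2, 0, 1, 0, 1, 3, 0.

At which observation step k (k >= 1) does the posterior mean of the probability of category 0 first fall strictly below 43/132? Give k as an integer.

obs 1: x=1 → posterior Dirichlet(7, 13/3, 11/3, 4)
obs 2: x=2 → posterior Dirichlet(7, 13/3, 14/3, 4)
obs 3: x=1 → posterior Dirichlet(7, 16/3, 14/3, 4)
obs 4: x=2 → posterior Dirichlet(7, 16/3, 17/3, 4)
obs 5: x=0 → posterior Dirichlet(8, 16/3, 17/3, 4)
obs 6: x=1 → posterior Dirichlet(8, 19/3, 17/3, 4)
obs 7: x=0 → posterior Dirichlet(9, 19/3, 17/3, 4)
obs 8: x=1 → posterior Dirichlet(9, 22/3, 17/3, 4)
obs 9: x=3 → posterior Dirichlet(9, 22/3, 17/3, 5)
obs 10: x=0 → posterior Dirichlet(10, 22/3, 17/3, 5)

k = 4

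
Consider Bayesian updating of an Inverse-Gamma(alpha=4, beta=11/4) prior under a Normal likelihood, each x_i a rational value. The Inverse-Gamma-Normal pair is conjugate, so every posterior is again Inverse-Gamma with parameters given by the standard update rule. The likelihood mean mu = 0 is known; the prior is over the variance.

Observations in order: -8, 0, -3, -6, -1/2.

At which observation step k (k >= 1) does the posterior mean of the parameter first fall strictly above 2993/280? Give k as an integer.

k = 4

obs 1: x=-8 → posterior Inverse-Gamma(9/2, 139/4)
obs 2: x=0 → posterior Inverse-Gamma(5, 139/4)
obs 3: x=-3 → posterior Inverse-Gamma(11/2, 157/4)
obs 4: x=-6 → posterior Inverse-Gamma(6, 229/4)
obs 5: x=-1/2 → posterior Inverse-Gamma(13/2, 459/8)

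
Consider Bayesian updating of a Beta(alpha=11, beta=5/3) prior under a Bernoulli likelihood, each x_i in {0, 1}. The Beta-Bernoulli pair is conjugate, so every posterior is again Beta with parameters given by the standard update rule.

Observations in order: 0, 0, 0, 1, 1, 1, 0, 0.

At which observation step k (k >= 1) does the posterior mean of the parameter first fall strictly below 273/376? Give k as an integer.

obs 1: x=0 → posterior Beta(11, 8/3)
obs 2: x=0 → posterior Beta(11, 11/3)
obs 3: x=0 → posterior Beta(11, 14/3)
obs 4: x=1 → posterior Beta(12, 14/3)
obs 5: x=1 → posterior Beta(13, 14/3)
obs 6: x=1 → posterior Beta(14, 14/3)
obs 7: x=0 → posterior Beta(14, 17/3)
obs 8: x=0 → posterior Beta(14, 20/3)

k = 3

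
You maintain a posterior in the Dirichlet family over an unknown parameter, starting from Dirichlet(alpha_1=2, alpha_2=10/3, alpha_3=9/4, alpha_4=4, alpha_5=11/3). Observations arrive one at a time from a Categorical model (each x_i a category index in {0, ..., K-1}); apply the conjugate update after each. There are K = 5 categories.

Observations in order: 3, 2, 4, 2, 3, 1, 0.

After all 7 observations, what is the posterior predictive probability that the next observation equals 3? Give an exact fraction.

obs 1: x=3 → posterior Dirichlet(2, 10/3, 9/4, 5, 11/3)
obs 2: x=2 → posterior Dirichlet(2, 10/3, 13/4, 5, 11/3)
obs 3: x=4 → posterior Dirichlet(2, 10/3, 13/4, 5, 14/3)
obs 4: x=2 → posterior Dirichlet(2, 10/3, 17/4, 5, 14/3)
obs 5: x=3 → posterior Dirichlet(2, 10/3, 17/4, 6, 14/3)
obs 6: x=1 → posterior Dirichlet(2, 13/3, 17/4, 6, 14/3)
obs 7: x=0 → posterior Dirichlet(3, 13/3, 17/4, 6, 14/3)

24/89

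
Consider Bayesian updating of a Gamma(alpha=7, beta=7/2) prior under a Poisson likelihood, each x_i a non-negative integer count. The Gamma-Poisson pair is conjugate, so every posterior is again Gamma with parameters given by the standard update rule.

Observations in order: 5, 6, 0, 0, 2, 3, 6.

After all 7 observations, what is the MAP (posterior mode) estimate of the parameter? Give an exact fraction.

obs 1: x=5 → posterior Gamma(12, 9/2)
obs 2: x=6 → posterior Gamma(18, 11/2)
obs 3: x=0 → posterior Gamma(18, 13/2)
obs 4: x=0 → posterior Gamma(18, 15/2)
obs 5: x=2 → posterior Gamma(20, 17/2)
obs 6: x=3 → posterior Gamma(23, 19/2)
obs 7: x=6 → posterior Gamma(29, 21/2)

8/3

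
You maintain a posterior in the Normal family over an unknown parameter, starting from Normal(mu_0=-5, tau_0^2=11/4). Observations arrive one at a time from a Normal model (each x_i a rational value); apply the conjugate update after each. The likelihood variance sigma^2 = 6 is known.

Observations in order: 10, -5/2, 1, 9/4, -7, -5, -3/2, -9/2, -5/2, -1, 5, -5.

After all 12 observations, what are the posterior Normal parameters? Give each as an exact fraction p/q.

mu_0=-953/624, tau_0^2=11/26

obs 1: x=10 → posterior Normal(-2/7, 66/35)
obs 2: x=-5/2 → posterior Normal(-75/92, 33/23)
obs 3: x=1 → posterior Normal(-53/114, 22/19)
obs 4: x=9/4 → posterior Normal(-7/272, 33/34)
obs 5: x=-7 → posterior Normal(-315/316, 66/79)
obs 6: x=-5 → posterior Normal(-107/72, 11/15)
obs 7: x=-3/2 → posterior Normal(-601/404, 66/101)
obs 8: x=-9/2 → posterior Normal(-799/448, 33/56)
obs 9: x=-5/2 → posterior Normal(-303/164, 22/41)
obs 10: x=-1 → posterior Normal(-953/536, 33/67)
obs 11: x=5 → posterior Normal(-733/580, 66/145)
obs 12: x=-5 → posterior Normal(-953/624, 11/26)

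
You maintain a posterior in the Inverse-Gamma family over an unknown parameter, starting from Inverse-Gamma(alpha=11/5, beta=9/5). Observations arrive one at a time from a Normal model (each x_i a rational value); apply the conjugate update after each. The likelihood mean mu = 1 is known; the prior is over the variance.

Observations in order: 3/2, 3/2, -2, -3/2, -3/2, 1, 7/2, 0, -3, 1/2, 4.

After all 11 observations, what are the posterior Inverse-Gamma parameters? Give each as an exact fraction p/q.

obs 1: x=3/2 → posterior Inverse-Gamma(27/10, 77/40)
obs 2: x=3/2 → posterior Inverse-Gamma(16/5, 41/20)
obs 3: x=-2 → posterior Inverse-Gamma(37/10, 131/20)
obs 4: x=-3/2 → posterior Inverse-Gamma(21/5, 387/40)
obs 5: x=-3/2 → posterior Inverse-Gamma(47/10, 64/5)
obs 6: x=1 → posterior Inverse-Gamma(26/5, 64/5)
obs 7: x=7/2 → posterior Inverse-Gamma(57/10, 637/40)
obs 8: x=0 → posterior Inverse-Gamma(31/5, 657/40)
obs 9: x=-3 → posterior Inverse-Gamma(67/10, 977/40)
obs 10: x=1/2 → posterior Inverse-Gamma(36/5, 491/20)
obs 11: x=4 → posterior Inverse-Gamma(77/10, 581/20)

alpha=77/10, beta=581/20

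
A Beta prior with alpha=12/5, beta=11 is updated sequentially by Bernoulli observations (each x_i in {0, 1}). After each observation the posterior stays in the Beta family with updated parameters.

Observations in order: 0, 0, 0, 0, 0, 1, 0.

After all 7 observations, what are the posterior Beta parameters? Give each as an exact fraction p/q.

alpha=17/5, beta=17

obs 1: x=0 → posterior Beta(12/5, 12)
obs 2: x=0 → posterior Beta(12/5, 13)
obs 3: x=0 → posterior Beta(12/5, 14)
obs 4: x=0 → posterior Beta(12/5, 15)
obs 5: x=0 → posterior Beta(12/5, 16)
obs 6: x=1 → posterior Beta(17/5, 16)
obs 7: x=0 → posterior Beta(17/5, 17)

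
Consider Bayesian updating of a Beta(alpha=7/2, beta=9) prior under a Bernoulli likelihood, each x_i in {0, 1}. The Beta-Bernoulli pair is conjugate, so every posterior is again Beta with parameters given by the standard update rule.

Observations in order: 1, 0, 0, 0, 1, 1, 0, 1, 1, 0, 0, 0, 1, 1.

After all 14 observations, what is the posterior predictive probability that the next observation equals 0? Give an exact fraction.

32/53

obs 1: x=1 → posterior Beta(9/2, 9)
obs 2: x=0 → posterior Beta(9/2, 10)
obs 3: x=0 → posterior Beta(9/2, 11)
obs 4: x=0 → posterior Beta(9/2, 12)
obs 5: x=1 → posterior Beta(11/2, 12)
obs 6: x=1 → posterior Beta(13/2, 12)
obs 7: x=0 → posterior Beta(13/2, 13)
obs 8: x=1 → posterior Beta(15/2, 13)
obs 9: x=1 → posterior Beta(17/2, 13)
obs 10: x=0 → posterior Beta(17/2, 14)
obs 11: x=0 → posterior Beta(17/2, 15)
obs 12: x=0 → posterior Beta(17/2, 16)
obs 13: x=1 → posterior Beta(19/2, 16)
obs 14: x=1 → posterior Beta(21/2, 16)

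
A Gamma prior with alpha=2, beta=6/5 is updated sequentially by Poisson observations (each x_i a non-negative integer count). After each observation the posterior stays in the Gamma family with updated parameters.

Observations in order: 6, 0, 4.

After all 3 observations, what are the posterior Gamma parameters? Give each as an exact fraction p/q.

obs 1: x=6 → posterior Gamma(8, 11/5)
obs 2: x=0 → posterior Gamma(8, 16/5)
obs 3: x=4 → posterior Gamma(12, 21/5)

alpha=12, beta=21/5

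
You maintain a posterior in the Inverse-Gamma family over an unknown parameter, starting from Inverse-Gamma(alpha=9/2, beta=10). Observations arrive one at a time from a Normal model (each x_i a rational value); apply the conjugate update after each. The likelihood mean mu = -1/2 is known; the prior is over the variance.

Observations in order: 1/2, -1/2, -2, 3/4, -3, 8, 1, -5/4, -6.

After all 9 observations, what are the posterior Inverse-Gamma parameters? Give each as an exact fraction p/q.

obs 1: x=1/2 → posterior Inverse-Gamma(5, 21/2)
obs 2: x=-1/2 → posterior Inverse-Gamma(11/2, 21/2)
obs 3: x=-2 → posterior Inverse-Gamma(6, 93/8)
obs 4: x=3/4 → posterior Inverse-Gamma(13/2, 397/32)
obs 5: x=-3 → posterior Inverse-Gamma(7, 497/32)
obs 6: x=8 → posterior Inverse-Gamma(15/2, 1653/32)
obs 7: x=1 → posterior Inverse-Gamma(8, 1689/32)
obs 8: x=-5/4 → posterior Inverse-Gamma(17/2, 849/16)
obs 9: x=-6 → posterior Inverse-Gamma(9, 1091/16)

alpha=9, beta=1091/16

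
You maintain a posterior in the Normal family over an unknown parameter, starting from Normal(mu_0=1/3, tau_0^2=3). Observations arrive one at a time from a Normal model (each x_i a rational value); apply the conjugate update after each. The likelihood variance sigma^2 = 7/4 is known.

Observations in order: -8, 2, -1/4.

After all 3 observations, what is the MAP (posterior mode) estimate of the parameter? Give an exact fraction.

obs 1: x=-8 → posterior Normal(-281/57, 21/19)
obs 2: x=2 → posterior Normal(-209/93, 21/31)
obs 3: x=-1/4 → posterior Normal(-218/129, 21/43)

-218/129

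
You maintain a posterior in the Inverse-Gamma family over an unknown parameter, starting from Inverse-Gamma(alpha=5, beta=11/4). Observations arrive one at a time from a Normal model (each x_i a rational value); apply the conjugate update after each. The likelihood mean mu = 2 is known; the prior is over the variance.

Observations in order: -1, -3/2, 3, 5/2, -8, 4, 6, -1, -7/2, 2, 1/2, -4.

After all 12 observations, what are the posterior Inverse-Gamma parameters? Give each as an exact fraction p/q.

alpha=11, beta=451/4

obs 1: x=-1 → posterior Inverse-Gamma(11/2, 29/4)
obs 2: x=-3/2 → posterior Inverse-Gamma(6, 107/8)
obs 3: x=3 → posterior Inverse-Gamma(13/2, 111/8)
obs 4: x=5/2 → posterior Inverse-Gamma(7, 14)
obs 5: x=-8 → posterior Inverse-Gamma(15/2, 64)
obs 6: x=4 → posterior Inverse-Gamma(8, 66)
obs 7: x=6 → posterior Inverse-Gamma(17/2, 74)
obs 8: x=-1 → posterior Inverse-Gamma(9, 157/2)
obs 9: x=-7/2 → posterior Inverse-Gamma(19/2, 749/8)
obs 10: x=2 → posterior Inverse-Gamma(10, 749/8)
obs 11: x=1/2 → posterior Inverse-Gamma(21/2, 379/4)
obs 12: x=-4 → posterior Inverse-Gamma(11, 451/4)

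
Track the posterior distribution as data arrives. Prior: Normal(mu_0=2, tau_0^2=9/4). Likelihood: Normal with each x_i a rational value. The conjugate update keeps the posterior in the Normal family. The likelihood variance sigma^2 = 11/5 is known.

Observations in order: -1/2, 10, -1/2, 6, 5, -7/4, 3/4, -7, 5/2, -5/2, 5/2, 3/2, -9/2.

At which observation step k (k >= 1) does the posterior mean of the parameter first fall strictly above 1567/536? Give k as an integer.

obs 1: x=-1/2 → posterior Normal(131/178, 99/89)
obs 2: x=10 → posterior Normal(1031/268, 99/134)
obs 3: x=-1/2 → posterior Normal(493/179, 99/179)
obs 4: x=6 → posterior Normal(109/32, 99/224)
obs 5: x=5 → posterior Normal(988/269, 99/269)
obs 6: x=-7/4 → posterior Normal(3637/1256, 99/314)
obs 7: x=3/4 → posterior Normal(943/359, 99/359)
obs 8: x=-7 → posterior Normal(157/101, 99/404)
obs 9: x=5/2 → posterior Normal(1481/898, 99/449)
obs 10: x=-5/2 → posterior Normal(314/247, 99/494)
obs 11: x=5/2 → posterior Normal(1481/1078, 9/49)
obs 12: x=3/2 → posterior Normal(101/73, 99/584)
obs 13: x=-9/2 → posterior Normal(1211/1258, 99/629)

k = 2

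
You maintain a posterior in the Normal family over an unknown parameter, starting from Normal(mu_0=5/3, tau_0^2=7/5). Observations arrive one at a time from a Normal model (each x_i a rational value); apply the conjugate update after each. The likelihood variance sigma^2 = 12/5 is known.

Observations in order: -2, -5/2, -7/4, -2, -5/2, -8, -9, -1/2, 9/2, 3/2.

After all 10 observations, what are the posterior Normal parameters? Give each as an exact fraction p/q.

obs 1: x=-2 → posterior Normal(6/19, 84/95)
obs 2: x=-5/2 → posterior Normal(-23/52, 42/65)
obs 3: x=-7/4 → posterior Normal(-95/132, 28/55)
obs 4: x=-2 → posterior Normal(-151/160, 21/50)
obs 5: x=-5/2 → posterior Normal(-221/188, 84/235)
obs 6: x=-8 → posterior Normal(-445/216, 14/45)
obs 7: x=-9 → posterior Normal(-697/244, 84/305)
obs 8: x=-1/2 → posterior Normal(-711/272, 21/85)
obs 9: x=9/2 → posterior Normal(-39/20, 28/125)
obs 10: x=3/2 → posterior Normal(-543/328, 42/205)

mu_0=-543/328, tau_0^2=42/205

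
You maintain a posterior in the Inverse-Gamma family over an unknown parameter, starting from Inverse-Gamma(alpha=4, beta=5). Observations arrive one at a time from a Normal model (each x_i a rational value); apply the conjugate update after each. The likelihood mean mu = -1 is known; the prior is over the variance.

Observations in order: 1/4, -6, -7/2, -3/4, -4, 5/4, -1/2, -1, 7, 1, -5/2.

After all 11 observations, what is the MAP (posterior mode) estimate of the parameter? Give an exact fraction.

obs 1: x=1/4 → posterior Inverse-Gamma(9/2, 185/32)
obs 2: x=-6 → posterior Inverse-Gamma(5, 585/32)
obs 3: x=-7/2 → posterior Inverse-Gamma(11/2, 685/32)
obs 4: x=-3/4 → posterior Inverse-Gamma(6, 343/16)
obs 5: x=-4 → posterior Inverse-Gamma(13/2, 415/16)
obs 6: x=5/4 → posterior Inverse-Gamma(7, 911/32)
obs 7: x=-1/2 → posterior Inverse-Gamma(15/2, 915/32)
obs 8: x=-1 → posterior Inverse-Gamma(8, 915/32)
obs 9: x=7 → posterior Inverse-Gamma(17/2, 1939/32)
obs 10: x=1 → posterior Inverse-Gamma(9, 2003/32)
obs 11: x=-5/2 → posterior Inverse-Gamma(19/2, 2039/32)

2039/336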